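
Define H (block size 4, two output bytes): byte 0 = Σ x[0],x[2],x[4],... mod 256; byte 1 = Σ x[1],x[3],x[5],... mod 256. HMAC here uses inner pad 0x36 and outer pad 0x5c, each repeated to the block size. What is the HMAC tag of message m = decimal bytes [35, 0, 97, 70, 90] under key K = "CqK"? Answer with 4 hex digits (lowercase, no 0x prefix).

Key "CqK" = 43 71 4b is 3 bytes ≤ B = 4; zero-pad to 4 bytes: K' = 43 71 4b 00.
K' ⊕ ipad = 75 47 7d 36.  K' ⊕ opad = 1f 2d 17 5c.
Inner input = (K'⊕ipad) ∥ m = 75 47 7d 36 ∥ 23 00 61 46 5a.
Inner hash: even-index sum = 464 mod 256 = 208; odd-index sum = 195 mod 256 = 195 → d0 c3.
Outer input = (K'⊕opad) ∥ inner = 1f 2d 17 5c ∥ d0 c3.
Outer hash (tag): even-index sum = 262 mod 256 = 6; odd-index sum = 332 mod 256 = 76 → 06 4c.

064c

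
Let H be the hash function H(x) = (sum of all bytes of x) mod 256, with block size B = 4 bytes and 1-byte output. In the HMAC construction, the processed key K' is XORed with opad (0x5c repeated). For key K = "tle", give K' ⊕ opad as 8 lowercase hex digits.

2830395c

Key "tle" = 74 6c 65 is 3 bytes ≤ B = 4; zero-pad to 4 bytes: K' = 74 6c 65 00.
XOR each byte with 0x5c: 74⊕5c=28, 6c⊕5c=30, 65⊕5c=39, 00⊕5c=5c.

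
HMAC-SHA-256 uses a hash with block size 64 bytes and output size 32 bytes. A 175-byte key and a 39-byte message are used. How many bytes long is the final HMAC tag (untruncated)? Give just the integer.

The tag is one SHA-256 digest: 32 bytes.

32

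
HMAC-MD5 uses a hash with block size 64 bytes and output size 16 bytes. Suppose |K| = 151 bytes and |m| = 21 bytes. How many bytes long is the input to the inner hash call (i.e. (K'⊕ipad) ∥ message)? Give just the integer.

Key is 151 > 64 bytes, so it is hashed to 16 bytes then zero-padded to 64: |K'| = 64.
Inner input = (K'⊕ipad) ∥ m → 64 + 21 = 85 bytes.

85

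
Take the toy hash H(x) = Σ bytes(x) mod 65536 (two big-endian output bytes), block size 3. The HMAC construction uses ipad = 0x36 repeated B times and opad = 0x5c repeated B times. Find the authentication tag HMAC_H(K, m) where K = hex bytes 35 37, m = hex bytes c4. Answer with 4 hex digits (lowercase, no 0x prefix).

022e

Key hex bytes 35 37 is 2 bytes ≤ B = 3; zero-pad to 3 bytes: K' = 35 37 00.
K' ⊕ ipad = 03 01 36.  K' ⊕ opad = 69 6b 5c.
Inner input = (K'⊕ipad) ∥ m = 03 01 36 ∥ c4.
Inner hash: sum = 3+1+54+196 = 254 → 00 fe.
Outer input = (K'⊕opad) ∥ inner = 69 6b 5c ∥ 00 fe.
Outer hash (tag): sum = 105+107+92+0+254 = 558 → 02 2e.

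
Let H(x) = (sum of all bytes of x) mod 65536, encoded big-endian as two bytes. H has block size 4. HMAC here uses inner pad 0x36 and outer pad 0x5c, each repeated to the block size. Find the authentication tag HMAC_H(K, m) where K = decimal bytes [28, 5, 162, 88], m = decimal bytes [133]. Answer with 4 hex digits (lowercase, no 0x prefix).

0280

Key decimal bytes [28, 5, 162, 88] = 1c 05 a2 58 is exactly B = 4 bytes: K' = 1c 05 a2 58.
K' ⊕ ipad = 2a 33 94 6e.  K' ⊕ opad = 40 59 fe 04.
Inner input = (K'⊕ipad) ∥ m = 2a 33 94 6e ∥ 85.
Inner hash: sum = 42+51+148+110+133 = 484 → 01 e4.
Outer input = (K'⊕opad) ∥ inner = 40 59 fe 04 ∥ 01 e4.
Outer hash (tag): sum = 64+89+254+4+1+228 = 640 → 02 80.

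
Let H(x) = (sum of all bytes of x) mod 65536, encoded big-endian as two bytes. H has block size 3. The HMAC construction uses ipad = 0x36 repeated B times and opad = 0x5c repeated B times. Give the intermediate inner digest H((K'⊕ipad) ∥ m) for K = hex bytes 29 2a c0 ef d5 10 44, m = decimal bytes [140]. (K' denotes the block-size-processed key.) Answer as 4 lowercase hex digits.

Key hex bytes 29 2a c0 ef d5 10 44 is 7 bytes > B = 3, so hash it first: H(key) = 03 2b, then zero-pad to 3 bytes: K' = 03 2b 00.
K' ⊕ ipad = 35 1d 36.
Inner input = 35 1d 36 ∥ 8c.
Inner hash: sum = 53+29+54+140 = 276 → 01 14.

0114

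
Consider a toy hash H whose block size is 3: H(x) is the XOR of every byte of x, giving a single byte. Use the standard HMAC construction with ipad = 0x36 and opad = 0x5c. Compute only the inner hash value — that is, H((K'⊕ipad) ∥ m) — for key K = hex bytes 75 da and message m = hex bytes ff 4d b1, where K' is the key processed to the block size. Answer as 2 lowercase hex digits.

9a

Key hex bytes 75 da is 2 bytes ≤ B = 3; zero-pad to 3 bytes: K' = 75 da 00.
K' ⊕ ipad = 43 ec 36.
Inner input = 43 ec 36 ∥ ff 4d b1.
Inner hash: XOR 43⊕ec⊕36⊕ff⊕4d⊕b1 = 9a.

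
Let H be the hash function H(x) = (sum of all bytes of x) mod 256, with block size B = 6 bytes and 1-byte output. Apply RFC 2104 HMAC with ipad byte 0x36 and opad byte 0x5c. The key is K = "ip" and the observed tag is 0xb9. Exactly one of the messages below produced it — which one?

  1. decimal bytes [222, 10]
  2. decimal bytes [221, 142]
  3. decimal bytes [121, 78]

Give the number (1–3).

2

Key "ip" = 69 70 is 2 bytes ≤ B = 6; zero-pad to 6 bytes: K' = 69 70 00 00 00 00.
K' ⊕ ipad = 5f 46 36 36 36 36; K' ⊕ opad = 35 2c 5c 5c 5c 5c.
m1: inner = H(5f 46 36 36 36 36 de 0a) = 65; tag = H(35 2c 5c 5c 5c 5c 65) = 36
m2: inner = H(5f 46 36 36 36 36 dd 8e) = e8; tag = H(35 2c 5c 5c 5c 5c e8) = b9 ← matches
m3: inner = H(5f 46 36 36 36 36 79 4e) = 44; tag = H(35 2c 5c 5c 5c 5c 44) = 15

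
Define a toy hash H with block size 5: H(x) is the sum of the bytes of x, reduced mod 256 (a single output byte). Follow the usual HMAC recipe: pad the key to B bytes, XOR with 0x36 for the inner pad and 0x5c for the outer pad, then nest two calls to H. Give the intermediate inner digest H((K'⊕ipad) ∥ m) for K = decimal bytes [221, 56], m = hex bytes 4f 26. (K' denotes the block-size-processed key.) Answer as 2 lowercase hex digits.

10

Key decimal bytes [221, 56] = dd 38 is 2 bytes ≤ B = 5; zero-pad to 5 bytes: K' = dd 38 00 00 00.
K' ⊕ ipad = eb 0e 36 36 36.
Inner input = eb 0e 36 36 36 ∥ 4f 26.
Inner hash: sum = 235+14+54+54+54+79+38 = 528; mod 256 = 16 → 10.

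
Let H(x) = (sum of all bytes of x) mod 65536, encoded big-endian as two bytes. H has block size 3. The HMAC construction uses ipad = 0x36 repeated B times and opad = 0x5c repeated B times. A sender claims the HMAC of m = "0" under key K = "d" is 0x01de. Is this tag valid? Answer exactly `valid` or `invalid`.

Key "d" = 64 is 1 byte ≤ B = 3; zero-pad to 3 bytes: K' = 64 00 00.
K' ⊕ ipad = 52 36 36; K' ⊕ opad = 38 5c 5c.
Inner hash: sum = 82+54+54+48 = 238 → 00 ee.
Outer hash (recomputed tag): sum = 56+92+92+0+238 = 478 → 01 de.
Recomputed tag = 01de; claimed = 01de → match.

valid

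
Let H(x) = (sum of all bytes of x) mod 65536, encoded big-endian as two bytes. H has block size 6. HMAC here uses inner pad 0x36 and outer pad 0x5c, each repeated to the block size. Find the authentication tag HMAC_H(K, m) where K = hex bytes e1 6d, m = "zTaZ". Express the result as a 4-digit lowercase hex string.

Key hex bytes e1 6d is 2 bytes ≤ B = 6; zero-pad to 6 bytes: K' = e1 6d 00 00 00 00.
K' ⊕ ipad = d7 5b 36 36 36 36.  K' ⊕ opad = bd 31 5c 5c 5c 5c.
Inner input = (K'⊕ipad) ∥ m = d7 5b 36 36 36 36 ∥ 7a 54 61 5a.
Inner hash: sum = 215+91+54+54+54+54+122+84+97+90 = 915 → 03 93.
Outer input = (K'⊕opad) ∥ inner = bd 31 5c 5c 5c 5c ∥ 03 93.
Outer hash (tag): sum = 189+49+92+92+92+92+3+147 = 756 → 02 f4.

02f4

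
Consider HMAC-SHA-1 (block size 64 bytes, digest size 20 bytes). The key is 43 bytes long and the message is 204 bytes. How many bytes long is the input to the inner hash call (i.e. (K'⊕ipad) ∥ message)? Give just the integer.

268

Key is 43 ≤ 64 bytes, zero-padded: |K'| = 64.
Inner input = (K'⊕ipad) ∥ m → 64 + 204 = 268 bytes.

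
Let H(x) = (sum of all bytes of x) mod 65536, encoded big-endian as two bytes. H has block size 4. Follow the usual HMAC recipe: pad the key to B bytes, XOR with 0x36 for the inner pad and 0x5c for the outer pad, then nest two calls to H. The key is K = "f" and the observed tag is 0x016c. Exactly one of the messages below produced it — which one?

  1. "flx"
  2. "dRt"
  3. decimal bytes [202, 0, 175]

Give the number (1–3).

Key "f" = 66 is 1 byte ≤ B = 4; zero-pad to 4 bytes: K' = 66 00 00 00.
K' ⊕ ipad = 50 36 36 36; K' ⊕ opad = 3a 5c 5c 5c.
m1: inner = H(50 36 36 36 66 6c 78) = 02 3c; tag = H(3a 5c 5c 5c 02 3c) = 018c
m2: inner = H(50 36 36 36 64 52 74) = 02 1c; tag = H(3a 5c 5c 5c 02 1c) = 016c ← matches
m3: inner = H(50 36 36 36 ca 00 af) = 02 6b; tag = H(3a 5c 5c 5c 02 6b) = 01bb

2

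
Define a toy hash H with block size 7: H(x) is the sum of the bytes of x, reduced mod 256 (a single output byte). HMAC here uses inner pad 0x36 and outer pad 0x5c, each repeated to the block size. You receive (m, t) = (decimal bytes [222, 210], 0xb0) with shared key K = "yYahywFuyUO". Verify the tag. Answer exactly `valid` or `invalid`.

valid

Key "yYahywFuyUO" = 79 59 61 68 79 77 46 75 79 55 4f is 11 bytes > B = 7, so hash it first: H(key) = 63, then zero-pad to 7 bytes: K' = 63 00 00 00 00 00 00.
K' ⊕ ipad = 55 36 36 36 36 36 36; K' ⊕ opad = 3f 5c 5c 5c 5c 5c 5c.
Inner hash: sum = 85+54+54+54+54+54+54+222+210 = 841; mod 256 = 73 → 49.
Outer hash (recomputed tag): sum = 63+92+92+92+92+92+92+73 = 688; mod 256 = 176 → b0.
Recomputed tag = b0; claimed = b0 → match.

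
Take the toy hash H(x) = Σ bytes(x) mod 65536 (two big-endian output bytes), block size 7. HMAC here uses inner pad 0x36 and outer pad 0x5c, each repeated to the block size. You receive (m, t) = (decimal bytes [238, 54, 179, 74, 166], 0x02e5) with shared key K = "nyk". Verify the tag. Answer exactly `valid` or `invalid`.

Key "nyk" = 6e 79 6b is 3 bytes ≤ B = 7; zero-pad to 7 bytes: K' = 6e 79 6b 00 00 00 00.
K' ⊕ ipad = 58 4f 5d 36 36 36 36; K' ⊕ opad = 32 25 37 5c 5c 5c 5c.
Inner hash: sum = 88+79+93+54+54+54+54+238+54+179+74+166 = 1187 → 04 a3.
Outer hash (recomputed tag): sum = 50+37+55+92+92+92+92+4+163 = 677 → 02 a5.
Recomputed tag = 02a5; claimed = 02e5 → mismatch.

invalid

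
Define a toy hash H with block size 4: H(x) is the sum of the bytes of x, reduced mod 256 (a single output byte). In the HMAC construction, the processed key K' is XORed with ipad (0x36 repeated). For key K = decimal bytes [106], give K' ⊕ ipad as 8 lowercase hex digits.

5c363636

Key decimal bytes [106] = 6a is 1 byte ≤ B = 4; zero-pad to 4 bytes: K' = 6a 00 00 00.
XOR each byte with 0x36: 6a⊕36=5c, 00⊕36=36, 00⊕36=36, 00⊕36=36.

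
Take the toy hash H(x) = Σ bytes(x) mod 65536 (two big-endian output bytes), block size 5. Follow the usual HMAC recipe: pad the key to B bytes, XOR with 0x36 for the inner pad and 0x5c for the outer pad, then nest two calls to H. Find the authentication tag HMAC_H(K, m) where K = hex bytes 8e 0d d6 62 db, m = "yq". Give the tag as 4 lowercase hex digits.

0373

Key hex bytes 8e 0d d6 62 db is exactly B = 5 bytes: K' = 8e 0d d6 62 db.
K' ⊕ ipad = b8 3b e0 54 ed.  K' ⊕ opad = d2 51 8a 3e 87.
Inner input = (K'⊕ipad) ∥ m = b8 3b e0 54 ed ∥ 79 71.
Inner hash: sum = 184+59+224+84+237+121+113 = 1022 → 03 fe.
Outer input = (K'⊕opad) ∥ inner = d2 51 8a 3e 87 ∥ 03 fe.
Outer hash (tag): sum = 210+81+138+62+135+3+254 = 883 → 03 73.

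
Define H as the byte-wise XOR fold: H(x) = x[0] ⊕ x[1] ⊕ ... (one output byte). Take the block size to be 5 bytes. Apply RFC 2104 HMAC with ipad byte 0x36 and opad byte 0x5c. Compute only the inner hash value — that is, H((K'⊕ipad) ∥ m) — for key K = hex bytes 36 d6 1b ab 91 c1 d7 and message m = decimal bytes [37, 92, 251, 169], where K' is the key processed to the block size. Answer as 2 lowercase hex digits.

Key hex bytes 36 d6 1b ab 91 c1 d7 is 7 bytes > B = 5, so hash it first: H(key) = d7, then zero-pad to 5 bytes: K' = d7 00 00 00 00.
K' ⊕ ipad = e1 36 36 36 36.
Inner input = e1 36 36 36 36 ∥ 25 5c fb a9.
Inner hash: XOR e1⊕36⊕36⊕36⊕36⊕25⊕5c⊕fb⊕a9 = ca.

ca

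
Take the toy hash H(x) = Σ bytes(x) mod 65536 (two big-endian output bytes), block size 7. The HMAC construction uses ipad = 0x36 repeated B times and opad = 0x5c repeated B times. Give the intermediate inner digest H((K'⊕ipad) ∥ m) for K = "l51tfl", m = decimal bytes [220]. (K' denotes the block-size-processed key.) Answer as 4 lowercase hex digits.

0262

Key "l51tfl" = 6c 35 31 74 66 6c is 6 bytes ≤ B = 7; zero-pad to 7 bytes: K' = 6c 35 31 74 66 6c 00.
K' ⊕ ipad = 5a 03 07 42 50 5a 36.
Inner input = 5a 03 07 42 50 5a 36 ∥ dc.
Inner hash: sum = 90+3+7+66+80+90+54+220 = 610 → 02 62.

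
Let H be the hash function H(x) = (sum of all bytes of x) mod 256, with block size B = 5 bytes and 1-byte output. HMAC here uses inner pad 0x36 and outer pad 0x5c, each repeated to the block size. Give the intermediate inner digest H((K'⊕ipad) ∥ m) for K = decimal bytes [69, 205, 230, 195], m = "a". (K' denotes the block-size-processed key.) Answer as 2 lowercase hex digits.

ca

Key decimal bytes [69, 205, 230, 195] = 45 cd e6 c3 is 4 bytes ≤ B = 5; zero-pad to 5 bytes: K' = 45 cd e6 c3 00.
K' ⊕ ipad = 73 fb d0 f5 36.
Inner input = 73 fb d0 f5 36 ∥ 61.
Inner hash: sum = 115+251+208+245+54+97 = 970; mod 256 = 202 → ca.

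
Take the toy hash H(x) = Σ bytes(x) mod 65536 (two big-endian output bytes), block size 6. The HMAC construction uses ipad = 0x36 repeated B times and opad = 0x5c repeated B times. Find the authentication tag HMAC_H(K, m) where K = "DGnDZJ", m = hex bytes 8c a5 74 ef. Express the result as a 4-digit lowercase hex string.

Key "DGnDZJ" = 44 47 6e 44 5a 4a is exactly B = 6 bytes: K' = 44 47 6e 44 5a 4a.
K' ⊕ ipad = 72 71 58 72 6c 7c.  K' ⊕ opad = 18 1b 32 18 06 16.
Inner input = (K'⊕ipad) ∥ m = 72 71 58 72 6c 7c ∥ 8c a5 74 ef.
Inner hash: sum = 114+113+88+114+108+124+140+165+116+239 = 1321 → 05 29.
Outer input = (K'⊕opad) ∥ inner = 18 1b 32 18 06 16 ∥ 05 29.
Outer hash (tag): sum = 24+27+50+24+6+22+5+41 = 199 → 00 c7.

00c7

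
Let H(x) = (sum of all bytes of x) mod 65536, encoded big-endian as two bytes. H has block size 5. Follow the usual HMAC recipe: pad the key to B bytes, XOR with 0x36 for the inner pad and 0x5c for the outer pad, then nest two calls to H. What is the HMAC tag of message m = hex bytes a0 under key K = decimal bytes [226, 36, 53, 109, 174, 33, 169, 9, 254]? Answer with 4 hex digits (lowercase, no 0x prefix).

026d

Key decimal bytes [226, 36, 53, 109, 174, 33, 169, 9, 254] = e2 24 35 6d ae 21 a9 09 fe is 9 bytes > B = 5, so hash it first: H(key) = 04 27, then zero-pad to 5 bytes: K' = 04 27 00 00 00.
K' ⊕ ipad = 32 11 36 36 36.  K' ⊕ opad = 58 7b 5c 5c 5c.
Inner input = (K'⊕ipad) ∥ m = 32 11 36 36 36 ∥ a0.
Inner hash: sum = 50+17+54+54+54+160 = 389 → 01 85.
Outer input = (K'⊕opad) ∥ inner = 58 7b 5c 5c 5c ∥ 01 85.
Outer hash (tag): sum = 88+123+92+92+92+1+133 = 621 → 02 6d.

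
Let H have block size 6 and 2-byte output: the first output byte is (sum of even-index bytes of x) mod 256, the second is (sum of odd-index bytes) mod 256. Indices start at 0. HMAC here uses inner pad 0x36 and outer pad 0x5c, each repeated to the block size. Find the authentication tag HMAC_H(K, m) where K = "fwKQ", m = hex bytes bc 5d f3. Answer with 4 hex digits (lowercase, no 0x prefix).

5fcf

Key "fwKQ" = 66 77 4b 51 is 4 bytes ≤ B = 6; zero-pad to 6 bytes: K' = 66 77 4b 51 00 00.
K' ⊕ ipad = 50 41 7d 67 36 36.  K' ⊕ opad = 3a 2b 17 0d 5c 5c.
Inner input = (K'⊕ipad) ∥ m = 50 41 7d 67 36 36 ∥ bc 5d f3.
Inner hash: even-index sum = 690 mod 256 = 178; odd-index sum = 315 mod 256 = 59 → b2 3b.
Outer input = (K'⊕opad) ∥ inner = 3a 2b 17 0d 5c 5c ∥ b2 3b.
Outer hash (tag): even-index sum = 351 mod 256 = 95; odd-index sum = 207 mod 256 = 207 → 5f cf.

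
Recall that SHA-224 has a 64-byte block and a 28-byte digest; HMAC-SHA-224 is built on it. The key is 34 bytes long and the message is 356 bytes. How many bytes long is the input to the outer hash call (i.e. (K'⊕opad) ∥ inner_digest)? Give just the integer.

92

Key is 34 ≤ 64 bytes, zero-padded: |K'| = 64.
Outer input = (K'⊕opad) ∥ H(inner) → 64 + 28 = 92 bytes.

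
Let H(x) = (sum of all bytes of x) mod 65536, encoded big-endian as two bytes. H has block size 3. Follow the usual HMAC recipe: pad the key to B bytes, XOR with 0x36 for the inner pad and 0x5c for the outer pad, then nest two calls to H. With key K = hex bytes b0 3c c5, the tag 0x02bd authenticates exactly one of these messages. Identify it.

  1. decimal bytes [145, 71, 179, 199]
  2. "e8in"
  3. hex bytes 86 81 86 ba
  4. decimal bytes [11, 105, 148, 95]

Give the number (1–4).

1

Key hex bytes b0 3c c5 is exactly B = 3 bytes: K' = b0 3c c5.
K' ⊕ ipad = 86 0a f3; K' ⊕ opad = ec 60 99.
m1: inner = H(86 0a f3 91 47 b3 c7) = 03 d5; tag = H(ec 60 99 03 d5) = 02bd ← matches
m2: inner = H(86 0a f3 65 38 69 6e) = 02 f7; tag = H(ec 60 99 02 f7) = 02de
m3: inner = H(86 0a f3 86 81 86 ba) = 03 ca; tag = H(ec 60 99 03 ca) = 02b2
m4: inner = H(86 0a f3 0b 69 94 5f) = 02 ea; tag = H(ec 60 99 02 ea) = 02d1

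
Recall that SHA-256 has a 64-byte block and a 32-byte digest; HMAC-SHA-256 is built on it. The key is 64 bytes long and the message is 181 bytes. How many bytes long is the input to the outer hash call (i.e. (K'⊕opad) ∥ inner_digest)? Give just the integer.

Key is 64 ≤ 64 bytes, zero-padded: |K'| = 64.
Outer input = (K'⊕opad) ∥ H(inner) → 64 + 32 = 96 bytes.

96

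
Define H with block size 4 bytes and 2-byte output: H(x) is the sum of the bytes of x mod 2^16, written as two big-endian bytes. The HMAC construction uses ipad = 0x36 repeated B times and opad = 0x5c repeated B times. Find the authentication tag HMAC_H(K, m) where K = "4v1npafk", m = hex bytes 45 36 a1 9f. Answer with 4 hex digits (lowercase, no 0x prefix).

Key "4v1npafk" = 34 76 31 6e 70 61 66 6b is 8 bytes > B = 4, so hash it first: H(key) = 02 eb, then zero-pad to 4 bytes: K' = 02 eb 00 00.
K' ⊕ ipad = 34 dd 36 36.  K' ⊕ opad = 5e b7 5c 5c.
Inner input = (K'⊕ipad) ∥ m = 34 dd 36 36 ∥ 45 36 a1 9f.
Inner hash: sum = 52+221+54+54+69+54+161+159 = 824 → 03 38.
Outer input = (K'⊕opad) ∥ inner = 5e b7 5c 5c ∥ 03 38.
Outer hash (tag): sum = 94+183+92+92+3+56 = 520 → 02 08.

0208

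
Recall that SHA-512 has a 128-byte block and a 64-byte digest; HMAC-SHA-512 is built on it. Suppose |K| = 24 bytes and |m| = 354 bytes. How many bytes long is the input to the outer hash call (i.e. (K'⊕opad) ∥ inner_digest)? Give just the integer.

192

Key is 24 ≤ 128 bytes, zero-padded: |K'| = 128.
Outer input = (K'⊕opad) ∥ H(inner) → 128 + 64 = 192 bytes.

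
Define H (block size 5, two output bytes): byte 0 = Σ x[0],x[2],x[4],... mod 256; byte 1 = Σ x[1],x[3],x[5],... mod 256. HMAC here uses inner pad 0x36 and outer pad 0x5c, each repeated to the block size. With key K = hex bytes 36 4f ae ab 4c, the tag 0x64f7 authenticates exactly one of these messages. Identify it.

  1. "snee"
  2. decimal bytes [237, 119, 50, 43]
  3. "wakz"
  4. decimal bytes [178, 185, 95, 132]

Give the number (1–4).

Key hex bytes 36 4f ae ab 4c is exactly B = 5 bytes: K' = 36 4f ae ab 4c.
K' ⊕ ipad = 00 79 98 9d 7a; K' ⊕ opad = 6a 13 f2 f7 10.
m1: inner = H(00 79 98 9d 7a 73 6e 65 65) = e5 ee; tag = H(6a 13 f2 f7 10 e5 ee) = 5aef
m2: inner = H(00 79 98 9d 7a ed 77 32 2b) = b4 35; tag = H(6a 13 f2 f7 10 b4 35) = a1be
m3: inner = H(00 79 98 9d 7a 77 61 6b 7a) = ed f8; tag = H(6a 13 f2 f7 10 ed f8) = 64f7 ← matches
m4: inner = H(00 79 98 9d 7a b2 b9 5f 84) = 4f 27; tag = H(6a 13 f2 f7 10 4f 27) = 9359

3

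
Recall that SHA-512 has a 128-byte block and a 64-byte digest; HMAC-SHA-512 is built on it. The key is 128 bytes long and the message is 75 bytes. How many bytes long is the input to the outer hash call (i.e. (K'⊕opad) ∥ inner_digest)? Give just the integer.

Key is 128 ≤ 128 bytes, zero-padded: |K'| = 128.
Outer input = (K'⊕opad) ∥ H(inner) → 128 + 64 = 192 bytes.

192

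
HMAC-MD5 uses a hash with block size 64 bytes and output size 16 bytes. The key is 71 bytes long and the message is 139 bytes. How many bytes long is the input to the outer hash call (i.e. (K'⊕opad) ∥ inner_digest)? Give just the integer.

80

Key is 71 > 64 bytes, so it is hashed to 16 bytes then zero-padded to 64: |K'| = 64.
Outer input = (K'⊕opad) ∥ H(inner) → 64 + 16 = 80 bytes.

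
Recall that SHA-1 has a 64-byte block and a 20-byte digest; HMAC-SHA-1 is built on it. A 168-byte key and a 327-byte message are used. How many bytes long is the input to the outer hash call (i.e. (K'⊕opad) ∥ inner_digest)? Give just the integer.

84

Key is 168 > 64 bytes, so it is hashed to 20 bytes then zero-padded to 64: |K'| = 64.
Outer input = (K'⊕opad) ∥ H(inner) → 64 + 20 = 84 bytes.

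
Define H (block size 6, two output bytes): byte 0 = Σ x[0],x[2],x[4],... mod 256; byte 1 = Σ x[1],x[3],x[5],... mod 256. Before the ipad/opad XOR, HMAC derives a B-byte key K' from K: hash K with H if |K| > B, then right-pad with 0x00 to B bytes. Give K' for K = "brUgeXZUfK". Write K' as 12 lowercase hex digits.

|K| = 10 > B = 6, so first hash the key.
H(K): even-index sum = 476 mod 256 = 220; odd-index sum = 465 mod 256 = 209 → dc d1.
Zero-pad H(K) = dc d1 to 6 bytes: K' = dc d1 00 00 00 00.

dcd100000000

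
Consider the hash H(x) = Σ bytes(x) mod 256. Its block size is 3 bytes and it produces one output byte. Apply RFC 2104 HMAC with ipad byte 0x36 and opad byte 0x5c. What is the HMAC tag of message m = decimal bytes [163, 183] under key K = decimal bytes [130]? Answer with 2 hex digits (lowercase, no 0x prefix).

Key decimal bytes [130] = 82 is 1 byte ≤ B = 3; zero-pad to 3 bytes: K' = 82 00 00.
K' ⊕ ipad = b4 36 36.  K' ⊕ opad = de 5c 5c.
Inner input = (K'⊕ipad) ∥ m = b4 36 36 ∥ a3 b7.
Inner hash: sum = 180+54+54+163+183 = 634; mod 256 = 122 → 7a.
Outer input = (K'⊕opad) ∥ inner = de 5c 5c ∥ 7a.
Outer hash (tag): sum = 222+92+92+122 = 528; mod 256 = 16 → 10.

10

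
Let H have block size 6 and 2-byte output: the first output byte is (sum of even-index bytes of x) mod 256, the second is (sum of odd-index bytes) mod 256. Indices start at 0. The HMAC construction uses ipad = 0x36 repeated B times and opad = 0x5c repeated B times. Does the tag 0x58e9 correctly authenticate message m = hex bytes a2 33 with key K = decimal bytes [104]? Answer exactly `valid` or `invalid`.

valid

Key decimal bytes [104] = 68 is 1 byte ≤ B = 6; zero-pad to 6 bytes: K' = 68 00 00 00 00 00.
K' ⊕ ipad = 5e 36 36 36 36 36; K' ⊕ opad = 34 5c 5c 5c 5c 5c.
Inner hash: even-index sum = 364 mod 256 = 108; odd-index sum = 213 mod 256 = 213 → 6c d5.
Outer hash (recomputed tag): even-index sum = 344 mod 256 = 88; odd-index sum = 489 mod 256 = 233 → 58 e9.
Recomputed tag = 58e9; claimed = 58e9 → match.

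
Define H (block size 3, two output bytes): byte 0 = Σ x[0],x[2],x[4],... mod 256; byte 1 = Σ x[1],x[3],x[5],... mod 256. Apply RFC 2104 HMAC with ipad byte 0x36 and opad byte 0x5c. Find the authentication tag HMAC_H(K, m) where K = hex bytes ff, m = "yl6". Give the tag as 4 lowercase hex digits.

e4c7

Key hex bytes ff is 1 byte ≤ B = 3; zero-pad to 3 bytes: K' = ff 00 00.
K' ⊕ ipad = c9 36 36.  K' ⊕ opad = a3 5c 5c.
Inner input = (K'⊕ipad) ∥ m = c9 36 36 ∥ 79 6c 36.
Inner hash: even-index sum = 363 mod 256 = 107; odd-index sum = 229 mod 256 = 229 → 6b e5.
Outer input = (K'⊕opad) ∥ inner = a3 5c 5c ∥ 6b e5.
Outer hash (tag): even-index sum = 484 mod 256 = 228; odd-index sum = 199 mod 256 = 199 → e4 c7.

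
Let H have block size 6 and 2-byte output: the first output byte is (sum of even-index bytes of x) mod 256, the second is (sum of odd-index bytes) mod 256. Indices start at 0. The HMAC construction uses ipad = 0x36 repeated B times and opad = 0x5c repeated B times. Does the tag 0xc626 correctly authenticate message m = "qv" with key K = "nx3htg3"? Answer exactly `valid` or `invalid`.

Key "nx3htg3" = 6e 78 33 68 74 67 33 is 7 bytes > B = 6, so hash it first: H(key) = 48 47, then zero-pad to 6 bytes: K' = 48 47 00 00 00 00.
K' ⊕ ipad = 7e 71 36 36 36 36; K' ⊕ opad = 14 1b 5c 5c 5c 5c.
Inner hash: even-index sum = 347 mod 256 = 91; odd-index sum = 339 mod 256 = 83 → 5b 53.
Outer hash (recomputed tag): even-index sum = 295 mod 256 = 39; odd-index sum = 294 mod 256 = 38 → 27 26.
Recomputed tag = 2726; claimed = c626 → mismatch.

invalid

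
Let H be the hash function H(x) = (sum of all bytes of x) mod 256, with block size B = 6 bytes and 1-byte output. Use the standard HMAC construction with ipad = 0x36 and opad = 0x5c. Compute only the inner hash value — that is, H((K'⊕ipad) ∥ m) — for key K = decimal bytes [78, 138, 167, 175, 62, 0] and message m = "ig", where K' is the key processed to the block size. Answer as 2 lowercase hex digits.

Key decimal bytes [78, 138, 167, 175, 62, 0] = 4e 8a a7 af 3e 00 is exactly B = 6 bytes: K' = 4e 8a a7 af 3e 00.
K' ⊕ ipad = 78 bc 91 99 08 36.
Inner input = 78 bc 91 99 08 36 ∥ 69 67.
Inner hash: sum = 120+188+145+153+8+54+105+103 = 876; mod 256 = 108 → 6c.

6c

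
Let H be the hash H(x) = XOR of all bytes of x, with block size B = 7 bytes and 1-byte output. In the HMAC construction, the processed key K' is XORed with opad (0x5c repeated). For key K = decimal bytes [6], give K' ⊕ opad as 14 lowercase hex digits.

5a5c5c5c5c5c5c

Key decimal bytes [6] = 06 is 1 byte ≤ B = 7; zero-pad to 7 bytes: K' = 06 00 00 00 00 00 00.
XOR each byte with 0x5c: 06⊕5c=5a, 00⊕5c=5c, 00⊕5c=5c, 00⊕5c=5c, 00⊕5c=5c, 00⊕5c=5c, 00⊕5c=5c.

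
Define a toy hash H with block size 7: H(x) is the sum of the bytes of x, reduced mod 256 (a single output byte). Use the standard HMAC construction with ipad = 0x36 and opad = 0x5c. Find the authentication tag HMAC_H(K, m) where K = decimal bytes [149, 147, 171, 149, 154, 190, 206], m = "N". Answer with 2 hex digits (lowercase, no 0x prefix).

Key decimal bytes [149, 147, 171, 149, 154, 190, 206] = 95 93 ab 95 9a be ce is exactly B = 7 bytes: K' = 95 93 ab 95 9a be ce.
K' ⊕ ipad = a3 a5 9d a3 ac 88 f8.  K' ⊕ opad = c9 cf f7 c9 c6 e2 92.
Inner input = (K'⊕ipad) ∥ m = a3 a5 9d a3 ac 88 f8 ∥ 4e.
Inner hash: sum = 163+165+157+163+172+136+248+78 = 1282; mod 256 = 2 → 02.
Outer input = (K'⊕opad) ∥ inner = c9 cf f7 c9 c6 e2 92 ∥ 02.
Outer hash (tag): sum = 201+207+247+201+198+226+146+2 = 1428; mod 256 = 148 → 94.

94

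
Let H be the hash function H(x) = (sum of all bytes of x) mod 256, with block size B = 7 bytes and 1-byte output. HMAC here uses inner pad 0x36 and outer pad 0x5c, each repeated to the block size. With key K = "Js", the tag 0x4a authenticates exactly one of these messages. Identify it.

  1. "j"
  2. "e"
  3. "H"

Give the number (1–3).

Key "Js" = 4a 73 is 2 bytes ≤ B = 7; zero-pad to 7 bytes: K' = 4a 73 00 00 00 00 00.
K' ⊕ ipad = 7c 45 36 36 36 36 36; K' ⊕ opad = 16 2f 5c 5c 5c 5c 5c.
m1: inner = H(7c 45 36 36 36 36 36 6a) = 39; tag = H(16 2f 5c 5c 5c 5c 5c 39) = 4a ← matches
m2: inner = H(7c 45 36 36 36 36 36 65) = 34; tag = H(16 2f 5c 5c 5c 5c 5c 34) = 45
m3: inner = H(7c 45 36 36 36 36 36 48) = 17; tag = H(16 2f 5c 5c 5c 5c 5c 17) = 28

1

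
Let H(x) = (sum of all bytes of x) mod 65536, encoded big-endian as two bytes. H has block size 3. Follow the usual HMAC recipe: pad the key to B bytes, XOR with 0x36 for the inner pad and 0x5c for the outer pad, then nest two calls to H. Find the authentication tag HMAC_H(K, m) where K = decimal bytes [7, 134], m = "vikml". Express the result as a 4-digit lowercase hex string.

01ce

Key decimal bytes [7, 134] = 07 86 is 2 bytes ≤ B = 3; zero-pad to 3 bytes: K' = 07 86 00.
K' ⊕ ipad = 31 b0 36.  K' ⊕ opad = 5b da 5c.
Inner input = (K'⊕ipad) ∥ m = 31 b0 36 ∥ 76 69 6b 6d 6c.
Inner hash: sum = 49+176+54+118+105+107+109+108 = 826 → 03 3a.
Outer input = (K'⊕opad) ∥ inner = 5b da 5c ∥ 03 3a.
Outer hash (tag): sum = 91+218+92+3+58 = 462 → 01 ce.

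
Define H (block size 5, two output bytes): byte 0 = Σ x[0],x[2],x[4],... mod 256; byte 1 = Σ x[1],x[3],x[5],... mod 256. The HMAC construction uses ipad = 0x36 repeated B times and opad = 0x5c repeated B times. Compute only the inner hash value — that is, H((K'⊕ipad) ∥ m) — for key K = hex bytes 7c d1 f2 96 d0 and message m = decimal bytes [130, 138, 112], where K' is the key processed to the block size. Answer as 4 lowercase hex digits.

7e79

Key hex bytes 7c d1 f2 96 d0 is exactly B = 5 bytes: K' = 7c d1 f2 96 d0.
K' ⊕ ipad = 4a e7 c4 a0 e6.
Inner input = 4a e7 c4 a0 e6 ∥ 82 8a 70.
Inner hash: even-index sum = 638 mod 256 = 126; odd-index sum = 633 mod 256 = 121 → 7e 79.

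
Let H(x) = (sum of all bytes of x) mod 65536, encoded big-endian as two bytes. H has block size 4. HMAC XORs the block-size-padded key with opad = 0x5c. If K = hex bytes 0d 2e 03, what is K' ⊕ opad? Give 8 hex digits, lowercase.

Key hex bytes 0d 2e 03 is 3 bytes ≤ B = 4; zero-pad to 4 bytes: K' = 0d 2e 03 00.
XOR each byte with 0x5c: 0d⊕5c=51, 2e⊕5c=72, 03⊕5c=5f, 00⊕5c=5c.

51725f5c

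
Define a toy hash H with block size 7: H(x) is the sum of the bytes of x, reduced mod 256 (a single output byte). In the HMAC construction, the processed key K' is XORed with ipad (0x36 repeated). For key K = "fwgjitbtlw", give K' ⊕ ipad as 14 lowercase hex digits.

Key "fwgjitbtlw" = 66 77 67 6a 69 74 62 74 6c 77 is 10 bytes > B = 7, so hash it first: H(key) = 44, then zero-pad to 7 bytes: K' = 44 00 00 00 00 00 00.
XOR each byte with 0x36: 44⊕36=72, 00⊕36=36, 00⊕36=36, 00⊕36=36, 00⊕36=36, 00⊕36=36, 00⊕36=36.

72363636363636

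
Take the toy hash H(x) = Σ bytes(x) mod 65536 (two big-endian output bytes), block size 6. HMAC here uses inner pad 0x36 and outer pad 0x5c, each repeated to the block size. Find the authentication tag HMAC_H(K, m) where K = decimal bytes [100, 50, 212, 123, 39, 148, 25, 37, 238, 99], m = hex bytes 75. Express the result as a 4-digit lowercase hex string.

Key decimal bytes [100, 50, 212, 123, 39, 148, 25, 37, 238, 99] = 64 32 d4 7b 27 94 19 25 ee 63 is 10 bytes > B = 6, so hash it first: H(key) = 04 2f, then zero-pad to 6 bytes: K' = 04 2f 00 00 00 00.
K' ⊕ ipad = 32 19 36 36 36 36.  K' ⊕ opad = 58 73 5c 5c 5c 5c.
Inner input = (K'⊕ipad) ∥ m = 32 19 36 36 36 36 ∥ 75.
Inner hash: sum = 50+25+54+54+54+54+117 = 408 → 01 98.
Outer input = (K'⊕opad) ∥ inner = 58 73 5c 5c 5c 5c ∥ 01 98.
Outer hash (tag): sum = 88+115+92+92+92+92+1+152 = 724 → 02 d4.

02d4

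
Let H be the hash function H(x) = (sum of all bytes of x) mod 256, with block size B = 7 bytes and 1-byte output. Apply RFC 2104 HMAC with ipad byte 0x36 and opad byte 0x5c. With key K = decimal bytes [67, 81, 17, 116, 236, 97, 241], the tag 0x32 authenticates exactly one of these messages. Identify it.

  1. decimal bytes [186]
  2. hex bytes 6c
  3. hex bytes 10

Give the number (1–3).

Key decimal bytes [67, 81, 17, 116, 236, 97, 241] = 43 51 11 74 ec 61 f1 is exactly B = 7 bytes: K' = 43 51 11 74 ec 61 f1.
K' ⊕ ipad = 75 67 27 42 da 57 c7; K' ⊕ opad = 1f 0d 4d 28 b0 3d ad.
m1: inner = H(75 67 27 42 da 57 c7 ba) = f7; tag = H(1f 0d 4d 28 b0 3d ad f7) = 32 ← matches
m2: inner = H(75 67 27 42 da 57 c7 6c) = a9; tag = H(1f 0d 4d 28 b0 3d ad a9) = e4
m3: inner = H(75 67 27 42 da 57 c7 10) = 4d; tag = H(1f 0d 4d 28 b0 3d ad 4d) = 88

1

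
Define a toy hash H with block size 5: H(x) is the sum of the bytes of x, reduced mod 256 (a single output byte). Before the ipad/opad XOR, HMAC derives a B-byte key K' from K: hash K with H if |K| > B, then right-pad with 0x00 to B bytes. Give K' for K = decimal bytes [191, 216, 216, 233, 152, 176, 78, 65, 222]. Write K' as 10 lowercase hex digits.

0d00000000

|K| = 9 > B = 5, so first hash the key.
H(K): sum = 191+216+216+233+152+176+78+65+222 = 1549; mod 256 = 13 → 0d.
Zero-pad H(K) = 0d to 5 bytes: K' = 0d 00 00 00 00.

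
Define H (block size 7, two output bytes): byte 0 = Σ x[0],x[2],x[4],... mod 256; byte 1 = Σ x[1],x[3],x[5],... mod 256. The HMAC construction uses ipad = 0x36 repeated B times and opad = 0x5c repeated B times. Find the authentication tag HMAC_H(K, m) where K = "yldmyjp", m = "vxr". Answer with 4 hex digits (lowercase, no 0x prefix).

a745

Key "yldmyjp" = 79 6c 64 6d 79 6a 70 is exactly B = 7 bytes: K' = 79 6c 64 6d 79 6a 70.
K' ⊕ ipad = 4f 5a 52 5b 4f 5c 46.  K' ⊕ opad = 25 30 38 31 25 36 2c.
Inner input = (K'⊕ipad) ∥ m = 4f 5a 52 5b 4f 5c 46 ∥ 76 78 72.
Inner hash: even-index sum = 430 mod 256 = 174; odd-index sum = 505 mod 256 = 249 → ae f9.
Outer input = (K'⊕opad) ∥ inner = 25 30 38 31 25 36 2c ∥ ae f9.
Outer hash (tag): even-index sum = 423 mod 256 = 167; odd-index sum = 325 mod 256 = 69 → a7 45.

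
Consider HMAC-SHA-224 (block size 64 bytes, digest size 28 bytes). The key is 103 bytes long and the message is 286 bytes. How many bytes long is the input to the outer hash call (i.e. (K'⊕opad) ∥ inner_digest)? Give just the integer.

92

Key is 103 > 64 bytes, so it is hashed to 28 bytes then zero-padded to 64: |K'| = 64.
Outer input = (K'⊕opad) ∥ H(inner) → 64 + 28 = 92 bytes.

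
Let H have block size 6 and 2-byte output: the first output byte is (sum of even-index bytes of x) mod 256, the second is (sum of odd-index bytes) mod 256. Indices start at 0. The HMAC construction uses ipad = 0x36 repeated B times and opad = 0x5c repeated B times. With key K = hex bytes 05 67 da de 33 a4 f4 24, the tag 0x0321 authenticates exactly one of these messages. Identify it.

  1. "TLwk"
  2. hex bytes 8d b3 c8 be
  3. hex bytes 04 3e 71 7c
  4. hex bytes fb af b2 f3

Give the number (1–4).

2

Key hex bytes 05 67 da de 33 a4 f4 24 is 8 bytes > B = 6, so hash it first: H(key) = 06 0d, then zero-pad to 6 bytes: K' = 06 0d 00 00 00 00.
K' ⊕ ipad = 30 3b 36 36 36 36; K' ⊕ opad = 5a 51 5c 5c 5c 5c.
m1: inner = H(30 3b 36 36 36 36 54 4c 77 6b) = 67 5e; tag = H(5a 51 5c 5c 5c 5c 67 5e) = 7967
m2: inner = H(30 3b 36 36 36 36 8d b3 c8 be) = f1 18; tag = H(5a 51 5c 5c 5c 5c f1 18) = 0321 ← matches
m3: inner = H(30 3b 36 36 36 36 04 3e 71 7c) = 11 61; tag = H(5a 51 5c 5c 5c 5c 11 61) = 236a
m4: inner = H(30 3b 36 36 36 36 fb af b2 f3) = 49 49; tag = H(5a 51 5c 5c 5c 5c 49 49) = 5b52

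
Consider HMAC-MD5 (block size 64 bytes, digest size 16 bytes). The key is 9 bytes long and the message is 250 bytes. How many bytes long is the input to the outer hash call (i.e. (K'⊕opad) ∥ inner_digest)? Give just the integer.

80

Key is 9 ≤ 64 bytes, zero-padded: |K'| = 64.
Outer input = (K'⊕opad) ∥ H(inner) → 64 + 16 = 80 bytes.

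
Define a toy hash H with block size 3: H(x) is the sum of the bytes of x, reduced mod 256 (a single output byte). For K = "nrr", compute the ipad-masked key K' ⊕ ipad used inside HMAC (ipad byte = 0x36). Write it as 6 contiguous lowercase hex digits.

584444

Key "nrr" = 6e 72 72 is exactly B = 3 bytes: K' = 6e 72 72.
XOR each byte with 0x36: 6e⊕36=58, 72⊕36=44, 72⊕36=44.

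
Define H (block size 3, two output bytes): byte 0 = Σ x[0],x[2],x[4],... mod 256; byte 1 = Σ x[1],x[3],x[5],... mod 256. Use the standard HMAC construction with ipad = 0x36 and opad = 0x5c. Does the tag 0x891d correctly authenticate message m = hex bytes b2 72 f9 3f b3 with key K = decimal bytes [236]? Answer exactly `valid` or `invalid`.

Key decimal bytes [236] = ec is 1 byte ≤ B = 3; zero-pad to 3 bytes: K' = ec 00 00.
K' ⊕ ipad = da 36 36; K' ⊕ opad = b0 5c 5c.
Inner hash: even-index sum = 449 mod 256 = 193; odd-index sum = 660 mod 256 = 148 → c1 94.
Outer hash (recomputed tag): even-index sum = 416 mod 256 = 160; odd-index sum = 285 mod 256 = 29 → a0 1d.
Recomputed tag = a01d; claimed = 891d → mismatch.

invalid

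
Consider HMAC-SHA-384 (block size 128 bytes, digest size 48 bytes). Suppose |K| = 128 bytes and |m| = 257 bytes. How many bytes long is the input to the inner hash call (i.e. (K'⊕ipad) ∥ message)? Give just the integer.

385

Key is 128 ≤ 128 bytes, zero-padded: |K'| = 128.
Inner input = (K'⊕ipad) ∥ m → 128 + 257 = 385 bytes.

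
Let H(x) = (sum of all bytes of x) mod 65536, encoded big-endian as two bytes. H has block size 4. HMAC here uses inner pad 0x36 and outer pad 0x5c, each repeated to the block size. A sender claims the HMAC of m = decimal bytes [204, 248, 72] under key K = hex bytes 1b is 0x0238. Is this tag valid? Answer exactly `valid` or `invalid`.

valid

Key hex bytes 1b is 1 byte ≤ B = 4; zero-pad to 4 bytes: K' = 1b 00 00 00.
K' ⊕ ipad = 2d 36 36 36; K' ⊕ opad = 47 5c 5c 5c.
Inner hash: sum = 45+54+54+54+204+248+72 = 731 → 02 db.
Outer hash (recomputed tag): sum = 71+92+92+92+2+219 = 568 → 02 38.
Recomputed tag = 0238; claimed = 0238 → match.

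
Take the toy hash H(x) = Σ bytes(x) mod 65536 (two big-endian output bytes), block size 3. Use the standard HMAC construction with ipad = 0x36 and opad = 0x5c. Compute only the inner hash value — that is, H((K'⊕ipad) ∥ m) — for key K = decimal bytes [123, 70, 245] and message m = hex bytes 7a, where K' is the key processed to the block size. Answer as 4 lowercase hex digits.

01fa

Key decimal bytes [123, 70, 245] = 7b 46 f5 is exactly B = 3 bytes: K' = 7b 46 f5.
K' ⊕ ipad = 4d 70 c3.
Inner input = 4d 70 c3 ∥ 7a.
Inner hash: sum = 77+112+195+122 = 506 → 01 fa.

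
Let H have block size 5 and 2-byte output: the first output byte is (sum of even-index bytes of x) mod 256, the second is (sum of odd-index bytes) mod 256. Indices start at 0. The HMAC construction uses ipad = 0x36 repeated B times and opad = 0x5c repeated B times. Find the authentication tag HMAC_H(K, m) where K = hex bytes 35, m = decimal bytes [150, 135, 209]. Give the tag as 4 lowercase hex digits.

Key hex bytes 35 is 1 byte ≤ B = 5; zero-pad to 5 bytes: K' = 35 00 00 00 00.
K' ⊕ ipad = 03 36 36 36 36.  K' ⊕ opad = 69 5c 5c 5c 5c.
Inner input = (K'⊕ipad) ∥ m = 03 36 36 36 36 ∥ 96 87 d1.
Inner hash: even-index sum = 246 mod 256 = 246; odd-index sum = 467 mod 256 = 211 → f6 d3.
Outer input = (K'⊕opad) ∥ inner = 69 5c 5c 5c 5c ∥ f6 d3.
Outer hash (tag): even-index sum = 500 mod 256 = 244; odd-index sum = 430 mod 256 = 174 → f4 ae.

f4ae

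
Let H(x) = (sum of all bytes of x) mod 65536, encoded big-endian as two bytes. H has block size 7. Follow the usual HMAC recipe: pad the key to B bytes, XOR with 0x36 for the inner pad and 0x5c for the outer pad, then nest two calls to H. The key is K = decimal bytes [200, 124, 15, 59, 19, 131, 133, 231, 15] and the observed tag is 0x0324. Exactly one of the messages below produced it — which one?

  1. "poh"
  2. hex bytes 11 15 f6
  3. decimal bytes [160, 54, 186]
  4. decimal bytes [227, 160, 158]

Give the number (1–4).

1

Key decimal bytes [200, 124, 15, 59, 19, 131, 133, 231, 15] = c8 7c 0f 3b 13 83 85 e7 0f is 9 bytes > B = 7, so hash it first: H(key) = 03 9f, then zero-pad to 7 bytes: K' = 03 9f 00 00 00 00 00.
K' ⊕ ipad = 35 a9 36 36 36 36 36; K' ⊕ opad = 5f c3 5c 5c 5c 5c 5c.
m1: inner = H(35 a9 36 36 36 36 36 70 6f 68) = 03 33; tag = H(5f c3 5c 5c 5c 5c 5c 03 33) = 0324 ← matches
m2: inner = H(35 a9 36 36 36 36 36 11 15 f6) = 03 08; tag = H(5f c3 5c 5c 5c 5c 5c 03 08) = 02f9
m3: inner = H(35 a9 36 36 36 36 36 a0 36 ba) = 03 7c; tag = H(5f c3 5c 5c 5c 5c 5c 03 7c) = 036d
m4: inner = H(35 a9 36 36 36 36 36 e3 a0 9e) = 04 0d; tag = H(5f c3 5c 5c 5c 5c 5c 04 0d) = 02ff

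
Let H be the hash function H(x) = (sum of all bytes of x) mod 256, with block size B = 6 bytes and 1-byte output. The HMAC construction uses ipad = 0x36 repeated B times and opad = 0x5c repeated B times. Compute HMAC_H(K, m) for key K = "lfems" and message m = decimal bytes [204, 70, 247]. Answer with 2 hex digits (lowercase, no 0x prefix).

Key "lfems" = 6c 66 65 6d 73 is 5 bytes ≤ B = 6; zero-pad to 6 bytes: K' = 6c 66 65 6d 73 00.
K' ⊕ ipad = 5a 50 53 5b 45 36.  K' ⊕ opad = 30 3a 39 31 2f 5c.
Inner input = (K'⊕ipad) ∥ m = 5a 50 53 5b 45 36 ∥ cc 46 f7.
Inner hash: sum = 90+80+83+91+69+54+204+70+247 = 988; mod 256 = 220 → dc.
Outer input = (K'⊕opad) ∥ inner = 30 3a 39 31 2f 5c ∥ dc.
Outer hash (tag): sum = 48+58+57+49+47+92+220 = 571; mod 256 = 59 → 3b.

3b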